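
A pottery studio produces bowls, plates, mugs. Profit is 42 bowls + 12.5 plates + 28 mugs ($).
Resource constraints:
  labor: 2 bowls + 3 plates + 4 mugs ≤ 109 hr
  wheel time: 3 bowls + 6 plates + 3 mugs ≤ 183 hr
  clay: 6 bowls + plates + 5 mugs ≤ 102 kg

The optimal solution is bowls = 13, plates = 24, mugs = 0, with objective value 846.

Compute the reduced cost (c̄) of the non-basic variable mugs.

-7.5

Check each constraint at x*: labor 98/109 (slack 11); wheel time 183/183 (tight); clay 102/102 (tight).
By complementary slackness, y = 0 for the non-binding constraint.
The binding rows give the dual system: 3·y_wheel time + 6·y_clay = 42 and 6·y_wheel time + 1·y_clay = 12.5.
→ y_wheel time = 1 and y_clay = 6.5.
Reduced cost of mugs: c₃ − yᵀa₃ = 28 − (1·3 + 6.5·5) = 28 − 35.5 = -7.5.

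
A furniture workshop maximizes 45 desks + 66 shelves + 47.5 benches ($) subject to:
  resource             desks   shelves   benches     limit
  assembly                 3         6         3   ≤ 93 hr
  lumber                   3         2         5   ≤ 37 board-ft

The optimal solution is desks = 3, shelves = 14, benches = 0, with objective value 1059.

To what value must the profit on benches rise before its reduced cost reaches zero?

Check each constraint at x*: assembly 93/93 (tight); lumber 37/37 (tight).
From A_Bᵀ y = c: 3·y_assembly + 3·y_lumber = 45; 6·y_assembly + 2·y_lumber = 66.
This yields shadow prices y_assembly = 9, y_lumber = 6.
benches enters the basis when its profit ≥ yᵀa₃ = 9·3 + 6·5 = 57.

57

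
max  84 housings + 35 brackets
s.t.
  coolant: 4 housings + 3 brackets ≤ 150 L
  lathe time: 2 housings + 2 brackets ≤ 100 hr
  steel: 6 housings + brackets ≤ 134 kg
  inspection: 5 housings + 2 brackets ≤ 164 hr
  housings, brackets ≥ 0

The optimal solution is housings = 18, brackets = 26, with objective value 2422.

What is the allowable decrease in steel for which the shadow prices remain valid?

84

Binding constraints: coolant, steel. The basis is B = [[4,3],[6,1]] with det -14.
Per unit decrease in steel, x* moves by d = (-0.2143, 0.2857).
The basis stays optimal until housings reaches 0; allowable decrease = 84 kg.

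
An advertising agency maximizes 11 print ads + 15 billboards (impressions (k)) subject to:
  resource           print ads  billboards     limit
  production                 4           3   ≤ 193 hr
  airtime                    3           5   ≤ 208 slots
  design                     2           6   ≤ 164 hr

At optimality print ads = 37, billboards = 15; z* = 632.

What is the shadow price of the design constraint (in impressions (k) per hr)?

Check each constraint at x*: production 193/193 (tight); airtime 186/208 (slack 22); design 164/164 (tight).
Since airtime is not tight, its dual is 0.
The binding rows give the dual system: 4·y_production + 2·y_design = 11 and 3·y_production + 6·y_design = 15.
→ y_production = 2 and y_design = 1.5.
Shadow price of design = 1.5.

1.5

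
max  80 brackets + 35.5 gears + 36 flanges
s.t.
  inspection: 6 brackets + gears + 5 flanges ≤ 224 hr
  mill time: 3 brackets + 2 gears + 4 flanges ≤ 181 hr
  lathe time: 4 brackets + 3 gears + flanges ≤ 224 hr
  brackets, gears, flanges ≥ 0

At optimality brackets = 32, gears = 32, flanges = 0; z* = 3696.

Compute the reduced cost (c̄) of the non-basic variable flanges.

-8.5

Binding: inspection and lathe time. Non-binding: mill time (21 unused).
Slack constraints have shadow price 0 (complementary slackness).
The binding rows give the dual system: 6·y_inspection + 4·y_lathe time = 80 and 1·y_inspection + 3·y_lathe time = 35.5.
This yields shadow prices y_inspection = 7, y_lathe time = 9.5.
Reduced cost of flanges: c₃ − yᵀa₃ = 36 − (7·5 + 9.5·1) = 36 − 44.5 = -8.5.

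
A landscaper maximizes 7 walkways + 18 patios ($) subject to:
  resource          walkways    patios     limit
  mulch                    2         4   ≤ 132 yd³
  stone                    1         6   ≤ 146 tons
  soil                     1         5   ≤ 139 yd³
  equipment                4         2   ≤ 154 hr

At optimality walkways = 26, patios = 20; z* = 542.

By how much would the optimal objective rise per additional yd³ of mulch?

Check each constraint at x*: mulch 132/132 (tight); stone 146/146 (tight); soil 126/139 (slack 13); equipment 144/154 (slack 10).
By complementary slackness, y = 0 for the non-binding constraints.
From A_Bᵀ y = c: 2·y_mulch + 1·y_stone = 7; 4·y_mulch + 6·y_stone = 18.
Solving: y_mulch = 3, y_stone = 1.
Shadow price of mulch = 3.

3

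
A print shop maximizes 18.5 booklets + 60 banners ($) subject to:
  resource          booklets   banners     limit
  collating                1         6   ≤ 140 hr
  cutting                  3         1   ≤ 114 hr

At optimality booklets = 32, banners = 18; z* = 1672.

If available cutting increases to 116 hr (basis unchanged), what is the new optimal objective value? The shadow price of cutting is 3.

Δb = 2, so new z* = 1672 + (3)·(2) = 1672 + 6 = 1678.

1678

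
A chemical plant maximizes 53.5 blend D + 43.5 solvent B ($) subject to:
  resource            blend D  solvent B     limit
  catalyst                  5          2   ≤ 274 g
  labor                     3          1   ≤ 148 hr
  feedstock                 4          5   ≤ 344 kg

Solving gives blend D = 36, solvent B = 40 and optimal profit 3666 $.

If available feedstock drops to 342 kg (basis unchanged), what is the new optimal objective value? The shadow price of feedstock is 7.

Δb = -2, so new z* = 3666 + (7)·(-2) = 3666 − 14 = 3652.

3652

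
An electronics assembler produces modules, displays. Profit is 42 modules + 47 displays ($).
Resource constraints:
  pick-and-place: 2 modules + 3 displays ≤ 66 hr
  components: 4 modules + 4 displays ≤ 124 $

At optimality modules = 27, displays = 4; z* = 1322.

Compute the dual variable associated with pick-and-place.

5

Both pick-and-place and components are binding at x*.
From A_Bᵀ y = c: 2·y_pick-and-place + 4·y_components = 42; 3·y_pick-and-place + 4·y_components = 47.
This yields shadow prices y_pick-and-place = 5, y_components = 8.
Shadow price of pick-and-place = 5.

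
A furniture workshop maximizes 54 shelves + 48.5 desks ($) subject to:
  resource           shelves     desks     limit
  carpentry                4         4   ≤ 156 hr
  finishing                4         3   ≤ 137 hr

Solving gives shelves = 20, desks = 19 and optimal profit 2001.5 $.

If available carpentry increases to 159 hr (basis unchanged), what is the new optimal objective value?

Both carpentry and finishing are binding at x*.
Dual feasibility on the basic columns requires 4·y_carpentry + 4·y_finishing = 54, 4·y_carpentry + 3·y_finishing = 48.5.
This yields shadow prices y_carpentry = 8, y_finishing = 5.5.
Δz = y_carpentry·Δb = 8 × (3) = 24, so new z* = 2001.5 + 24 = 2025.5.

2025.5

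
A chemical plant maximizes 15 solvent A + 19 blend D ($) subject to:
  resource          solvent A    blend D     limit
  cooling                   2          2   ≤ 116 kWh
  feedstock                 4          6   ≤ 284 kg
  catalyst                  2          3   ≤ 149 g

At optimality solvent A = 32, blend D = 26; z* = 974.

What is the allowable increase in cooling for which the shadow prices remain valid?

26

Binding constraints: cooling, feedstock. The basis is B = [[2,2],[4,6]] with det 4.
Per unit increase in cooling, x* moves by d = (1.5, -1).
The basis stays optimal until blend D reaches 0; allowable increase = 26 kWh.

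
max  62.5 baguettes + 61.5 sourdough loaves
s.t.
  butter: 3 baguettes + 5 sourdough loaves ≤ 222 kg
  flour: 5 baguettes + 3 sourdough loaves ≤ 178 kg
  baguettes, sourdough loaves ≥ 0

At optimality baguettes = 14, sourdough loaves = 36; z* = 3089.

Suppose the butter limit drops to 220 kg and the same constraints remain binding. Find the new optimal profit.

At the optimum: butter uses 222 of 222 (binding); flour uses 178 of 178 (binding).
Dual feasibility on the basic columns requires 3·y_butter + 5·y_flour = 62.5, 5·y_butter + 3·y_flour = 61.5.
Solving: y_butter = 7.5, y_flour = 8.
Δz = y_butter·Δb = 7.5 × (-2) = -15, so new z* = 3089 − 15 = 3074.

3074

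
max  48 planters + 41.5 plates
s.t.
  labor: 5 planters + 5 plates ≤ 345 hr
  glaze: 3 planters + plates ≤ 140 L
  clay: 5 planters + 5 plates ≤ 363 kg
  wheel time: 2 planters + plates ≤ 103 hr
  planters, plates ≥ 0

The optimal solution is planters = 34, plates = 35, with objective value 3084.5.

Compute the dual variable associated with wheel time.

6.5

Binding: labor and wheel time. Non-binding: glaze (3 unused), clay (18 unused).
By complementary slackness, y = 0 for the non-binding constraints.
Dual feasibility on the basic columns requires 5·y_labor + 2·y_wheel time = 48, 5·y_labor + 1·y_wheel time = 41.5.
This yields shadow prices y_labor = 7, y_wheel time = 6.5.
Shadow price of wheel time = 6.5.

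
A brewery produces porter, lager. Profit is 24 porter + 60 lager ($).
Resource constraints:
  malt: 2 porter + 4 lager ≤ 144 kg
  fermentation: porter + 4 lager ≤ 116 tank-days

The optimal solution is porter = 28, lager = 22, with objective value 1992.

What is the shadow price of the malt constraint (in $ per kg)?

9

Check each constraint at x*: malt 144/144 (tight); fermentation 116/116 (tight).
From A_Bᵀ y = c: 2·y_malt + 1·y_fermentation = 24; 4·y_malt + 4·y_fermentation = 60.
→ y_malt = 9 and y_fermentation = 6.
Shadow price of malt = 9.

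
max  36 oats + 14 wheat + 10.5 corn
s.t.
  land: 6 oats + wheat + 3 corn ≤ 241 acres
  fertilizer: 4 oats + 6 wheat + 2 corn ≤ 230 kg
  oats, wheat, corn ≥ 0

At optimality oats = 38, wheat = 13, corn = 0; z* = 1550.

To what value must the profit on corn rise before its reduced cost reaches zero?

At the optimum: land uses 241 of 241 (binding); fertilizer uses 230 of 230 (binding).
From A_Bᵀ y = c: 6·y_land + 4·y_fertilizer = 36; 1·y_land + 6·y_fertilizer = 14.
This yields shadow prices y_land = 5, y_fertilizer = 1.5.
corn enters the basis when its profit ≥ yᵀa₃ = 5·3 + 1.5·2 = 18.

18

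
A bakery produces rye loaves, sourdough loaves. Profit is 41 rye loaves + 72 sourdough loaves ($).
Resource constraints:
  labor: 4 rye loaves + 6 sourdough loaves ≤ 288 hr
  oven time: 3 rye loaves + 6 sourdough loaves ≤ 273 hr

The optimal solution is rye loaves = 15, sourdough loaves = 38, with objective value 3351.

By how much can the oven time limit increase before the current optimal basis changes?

Binding constraints: labor, oven time. The basis is B = [[4,6],[3,6]] with det 6.
Per unit increase in oven time, x* moves by d = (-1, 0.6667).
The basis stays optimal until rye loaves reaches 0; allowable increase = 15 hr.

15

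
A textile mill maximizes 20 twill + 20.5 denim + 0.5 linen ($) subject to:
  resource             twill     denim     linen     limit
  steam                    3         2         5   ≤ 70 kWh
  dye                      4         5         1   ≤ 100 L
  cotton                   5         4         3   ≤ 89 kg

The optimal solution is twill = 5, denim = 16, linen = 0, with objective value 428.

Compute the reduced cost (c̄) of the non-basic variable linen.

Check each constraint at x*: steam 47/70 (slack 23); dye 100/100 (tight); cotton 89/89 (tight).
Since steam is not tight, its dual is 0.
From A_Bᵀ y = c: 4·y_dye + 5·y_cotton = 20; 5·y_dye + 4·y_cotton = 20.5.
→ y_dye = 2.5 and y_cotton = 2.
Reduced cost of linen: c₃ − yᵀa₃ = 0.5 − (2.5·1 + 2·3) = 0.5 − 8.5 = -8.

-8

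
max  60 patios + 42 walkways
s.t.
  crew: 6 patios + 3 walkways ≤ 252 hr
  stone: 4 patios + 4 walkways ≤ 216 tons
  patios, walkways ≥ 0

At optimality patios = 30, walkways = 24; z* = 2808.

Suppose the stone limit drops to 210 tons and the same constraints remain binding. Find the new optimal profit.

2772

Both crew and stone are binding at x*.
The binding rows give the dual system: 6·y_crew + 4·y_stone = 60 and 3·y_crew + 4·y_stone = 42.
Solving: y_crew = 6, y_stone = 6.
Δz = y_stone·Δb = 6 × (-6) = -36, so new z* = 2808 − 36 = 2772.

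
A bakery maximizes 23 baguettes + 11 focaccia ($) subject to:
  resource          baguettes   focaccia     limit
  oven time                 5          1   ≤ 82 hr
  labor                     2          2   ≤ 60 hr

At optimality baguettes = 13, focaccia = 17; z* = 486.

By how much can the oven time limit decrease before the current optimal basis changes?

Binding constraints: oven time, labor. The basis is B = [[5,1],[2,2]] with det 8.
Per unit decrease in oven time, x* moves by d = (-0.25, 0.25).
The basis stays optimal until baguettes reaches 0; allowable decrease = 52 hr.

52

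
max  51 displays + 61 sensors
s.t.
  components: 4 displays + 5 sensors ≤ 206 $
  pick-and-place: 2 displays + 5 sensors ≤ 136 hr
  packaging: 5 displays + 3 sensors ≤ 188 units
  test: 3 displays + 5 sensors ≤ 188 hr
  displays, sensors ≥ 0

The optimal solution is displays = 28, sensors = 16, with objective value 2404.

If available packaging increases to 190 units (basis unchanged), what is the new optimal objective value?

At the optimum: components uses 192 of 206 (slack = 14); pick-and-place uses 136 of 136 (binding); packaging uses 188 of 188 (binding); test uses 164 of 188 (slack = 24).
Since components, test are not tight, their duals are 0.
From A_Bᵀ y = c: 2·y_pick-and-place + 5·y_packaging = 51; 5·y_pick-and-place + 3·y_packaging = 61.
→ y_pick-and-place = 8 and y_packaging = 7.
Δz = y_packaging·Δb = 7 × (2) = 14, so new z* = 2404 + 14 = 2418.

2418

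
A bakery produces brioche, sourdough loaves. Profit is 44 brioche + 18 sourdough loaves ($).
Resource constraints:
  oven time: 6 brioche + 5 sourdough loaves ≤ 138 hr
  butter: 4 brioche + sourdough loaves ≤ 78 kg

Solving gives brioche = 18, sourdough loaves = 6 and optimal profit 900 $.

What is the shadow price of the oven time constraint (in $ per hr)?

Both oven time and butter are binding at x*.
The binding rows give the dual system: 6·y_oven time + 4·y_butter = 44 and 5·y_oven time + 1·y_butter = 18.
→ y_oven time = 2 and y_butter = 8.
Shadow price of oven time = 2.

2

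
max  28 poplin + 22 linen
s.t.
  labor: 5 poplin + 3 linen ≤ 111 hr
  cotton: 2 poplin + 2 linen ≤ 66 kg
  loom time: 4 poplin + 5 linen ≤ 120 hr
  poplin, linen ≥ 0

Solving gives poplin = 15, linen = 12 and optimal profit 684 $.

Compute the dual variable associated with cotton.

0

Binding: labor and loom time. Non-binding: cotton (12 unused).
By complementary slackness, y = 0 for the non-binding constraint.
Dual feasibility on the basic columns requires 5·y_labor + 4·y_loom time = 28, 3·y_labor + 5·y_loom time = 22.
This yields shadow prices y_labor = 4, y_loom time = 2.
Shadow price of cotton = 0.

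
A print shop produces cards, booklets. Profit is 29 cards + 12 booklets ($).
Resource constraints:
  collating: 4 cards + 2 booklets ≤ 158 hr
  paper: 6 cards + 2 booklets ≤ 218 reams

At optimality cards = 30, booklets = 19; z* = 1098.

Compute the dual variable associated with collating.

Both collating and paper are binding at x*.
Dual feasibility on the basic columns requires 4·y_collating + 6·y_paper = 29, 2·y_collating + 2·y_paper = 12.
Solving: y_collating = 3.5, y_paper = 2.5.
Shadow price of collating = 3.5.

3.5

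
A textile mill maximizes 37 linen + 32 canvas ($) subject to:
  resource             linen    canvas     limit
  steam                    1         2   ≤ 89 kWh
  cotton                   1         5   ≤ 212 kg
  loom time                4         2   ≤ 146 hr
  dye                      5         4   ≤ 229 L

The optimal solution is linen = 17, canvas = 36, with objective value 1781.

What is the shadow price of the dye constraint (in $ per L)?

At the optimum: steam uses 89 of 89 (binding); cotton uses 197 of 212 (slack = 15); loom time uses 140 of 146 (slack = 6); dye uses 229 of 229 (binding).
By complementary slackness, y = 0 for the non-binding constraints.
Dual feasibility on the basic columns requires 1·y_steam + 5·y_dye = 37, 2·y_steam + 4·y_dye = 32.
Solving: y_steam = 2, y_dye = 7.
Shadow price of dye = 7.

7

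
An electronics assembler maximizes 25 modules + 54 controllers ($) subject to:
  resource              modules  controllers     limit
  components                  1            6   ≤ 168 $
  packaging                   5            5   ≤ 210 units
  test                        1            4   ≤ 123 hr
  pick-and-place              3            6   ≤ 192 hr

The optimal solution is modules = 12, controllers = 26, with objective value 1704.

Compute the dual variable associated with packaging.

Check each constraint at x*: components 168/168 (tight); packaging 190/210 (slack 20); test 116/123 (slack 7); pick-and-place 192/192 (tight).
By complementary slackness, y = 0 for the non-binding constraints.
Dual feasibility on the basic columns requires 1·y_components + 3·y_pick-and-place = 25, 6·y_components + 6·y_pick-and-place = 54.
Solving: y_components = 1, y_pick-and-place = 8.
Shadow price of packaging = 0.

0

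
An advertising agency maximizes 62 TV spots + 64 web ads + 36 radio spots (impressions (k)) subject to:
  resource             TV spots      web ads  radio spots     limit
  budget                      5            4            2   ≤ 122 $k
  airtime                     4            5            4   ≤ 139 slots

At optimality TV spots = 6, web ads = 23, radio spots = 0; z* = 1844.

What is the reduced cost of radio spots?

Both budget and airtime are binding at x*.
The binding rows give the dual system: 5·y_budget + 4·y_airtime = 62 and 4·y_budget + 5·y_airtime = 64.
→ y_budget = 6 and y_airtime = 8.
Reduced cost of radio spots: c₃ − yᵀa₃ = 36 − (6·2 + 8·4) = 36 − 44 = -8.

-8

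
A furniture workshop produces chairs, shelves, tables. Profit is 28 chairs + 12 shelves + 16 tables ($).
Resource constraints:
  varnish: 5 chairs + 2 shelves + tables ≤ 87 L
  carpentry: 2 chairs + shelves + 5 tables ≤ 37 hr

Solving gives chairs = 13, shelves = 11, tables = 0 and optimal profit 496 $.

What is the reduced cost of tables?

-8

Check each constraint at x*: varnish 87/87 (tight); carpentry 37/37 (tight).
The binding rows give the dual system: 5·y_varnish + 2·y_carpentry = 28 and 2·y_varnish + 1·y_carpentry = 12.
Solving: y_varnish = 4, y_carpentry = 4.
Reduced cost of tables: c₃ − yᵀa₃ = 16 − (4·1 + 4·5) = 16 − 24 = -8.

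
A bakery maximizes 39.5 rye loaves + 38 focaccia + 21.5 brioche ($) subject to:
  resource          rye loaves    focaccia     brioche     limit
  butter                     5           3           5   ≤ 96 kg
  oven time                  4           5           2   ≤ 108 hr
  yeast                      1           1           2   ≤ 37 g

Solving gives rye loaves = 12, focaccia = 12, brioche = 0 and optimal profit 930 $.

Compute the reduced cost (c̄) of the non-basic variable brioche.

-7

Binding: butter and oven time. Non-binding: yeast (13 unused).
Slack constraints have shadow price 0 (complementary slackness).
From A_Bᵀ y = c: 5·y_butter + 4·y_oven time = 39.5; 3·y_butter + 5·y_oven time = 38.
Solving: y_butter = 3.5, y_oven time = 5.5.
Reduced cost of brioche: c₃ − yᵀa₃ = 21.5 − (3.5·5 + 5.5·2) = 21.5 − 28.5 = -7.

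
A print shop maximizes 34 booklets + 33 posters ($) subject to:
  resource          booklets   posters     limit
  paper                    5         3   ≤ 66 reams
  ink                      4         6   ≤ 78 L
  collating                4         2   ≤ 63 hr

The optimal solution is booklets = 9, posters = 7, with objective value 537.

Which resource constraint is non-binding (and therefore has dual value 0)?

collating

paper: 66/66 (binding)
ink: 78/78 (binding)
collating: 50/63 (slack 13)
By complementary slackness, a constraint with positive slack has shadow price 0 → collating.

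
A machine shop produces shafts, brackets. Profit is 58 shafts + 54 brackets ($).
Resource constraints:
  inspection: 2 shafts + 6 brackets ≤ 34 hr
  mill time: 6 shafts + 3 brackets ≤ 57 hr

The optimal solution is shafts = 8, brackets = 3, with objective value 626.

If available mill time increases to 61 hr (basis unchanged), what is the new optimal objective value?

658

At the optimum: inspection uses 34 of 34 (binding); mill time uses 57 of 57 (binding).
The binding rows give the dual system: 2·y_inspection + 6·y_mill time = 58 and 6·y_inspection + 3·y_mill time = 54.
Solving: y_inspection = 5, y_mill time = 8.
Δz = y_mill time·Δb = 8 × (4) = 32, so new z* = 626 + 32 = 658.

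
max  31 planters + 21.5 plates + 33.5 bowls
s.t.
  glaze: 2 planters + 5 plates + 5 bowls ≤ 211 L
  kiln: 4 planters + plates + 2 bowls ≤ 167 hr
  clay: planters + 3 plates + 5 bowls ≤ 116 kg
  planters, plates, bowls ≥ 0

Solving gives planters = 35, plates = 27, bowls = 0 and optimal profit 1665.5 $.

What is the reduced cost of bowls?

Binding: kiln and clay. Non-binding: glaze (6 unused).
Since glaze is not tight, its dual is 0.
From A_Bᵀ y = c: 4·y_kiln + 1·y_clay = 31; 1·y_kiln + 3·y_clay = 21.5.
→ y_kiln = 6.5 and y_clay = 5.
Reduced cost of bowls: c₃ − yᵀa₃ = 33.5 − (6.5·2 + 5·5) = 33.5 − 38 = -4.5.

-4.5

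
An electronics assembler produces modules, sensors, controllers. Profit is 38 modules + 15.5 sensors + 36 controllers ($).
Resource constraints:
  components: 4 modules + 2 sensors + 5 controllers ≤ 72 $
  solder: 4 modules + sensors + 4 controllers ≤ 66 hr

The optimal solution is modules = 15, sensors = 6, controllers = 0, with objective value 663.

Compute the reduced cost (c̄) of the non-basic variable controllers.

Check each constraint at x*: components 72/72 (tight); solder 66/66 (tight).
The binding rows give the dual system: 4·y_components + 4·y_solder = 38 and 2·y_components + 1·y_solder = 15.5.
→ y_components = 6 and y_solder = 3.5.
Reduced cost of controllers: c₃ − yᵀa₃ = 36 − (6·5 + 3.5·4) = 36 − 44 = -8.

-8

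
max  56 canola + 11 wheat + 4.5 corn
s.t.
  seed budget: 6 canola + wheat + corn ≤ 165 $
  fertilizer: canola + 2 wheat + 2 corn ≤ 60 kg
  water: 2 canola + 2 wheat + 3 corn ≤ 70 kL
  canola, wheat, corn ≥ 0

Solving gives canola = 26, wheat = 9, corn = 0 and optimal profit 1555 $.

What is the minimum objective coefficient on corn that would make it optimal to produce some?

Binding: seed budget and water. Non-binding: fertilizer (16 unused).
Slack constraints have shadow price 0 (complementary slackness).
The binding rows give the dual system: 6·y_seed budget + 2·y_water = 56 and 1·y_seed budget + 2·y_water = 11.
→ y_seed budget = 9 and y_water = 1.
corn enters the basis when its profit ≥ yᵀa₃ = 9·1 + 1·3 = 12.

12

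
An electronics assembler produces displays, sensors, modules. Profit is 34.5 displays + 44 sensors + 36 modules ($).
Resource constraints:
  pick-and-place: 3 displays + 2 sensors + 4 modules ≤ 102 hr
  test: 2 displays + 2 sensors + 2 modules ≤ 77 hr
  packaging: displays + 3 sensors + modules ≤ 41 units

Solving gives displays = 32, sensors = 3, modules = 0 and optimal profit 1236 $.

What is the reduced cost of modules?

-7

Check each constraint at x*: pick-and-place 102/102 (tight); test 70/77 (slack 7); packaging 41/41 (tight).
By complementary slackness, y = 0 for the non-binding constraint.
From A_Bᵀ y = c: 3·y_pick-and-place + 1·y_packaging = 34.5; 2·y_pick-and-place + 3·y_packaging = 44.
This yields shadow prices y_pick-and-place = 8.5, y_packaging = 9.
Reduced cost of modules: c₃ − yᵀa₃ = 36 − (8.5·4 + 9·1) = 36 − 43 = -7.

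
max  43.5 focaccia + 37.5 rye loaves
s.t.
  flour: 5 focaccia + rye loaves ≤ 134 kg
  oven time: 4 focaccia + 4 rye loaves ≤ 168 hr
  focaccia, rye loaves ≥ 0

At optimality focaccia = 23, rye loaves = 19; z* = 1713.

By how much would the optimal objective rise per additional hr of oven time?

9

Both flour and oven time are binding at x*.
The binding rows give the dual system: 5·y_flour + 4·y_oven time = 43.5 and 1·y_flour + 4·y_oven time = 37.5.
→ y_flour = 1.5 and y_oven time = 9.
Shadow price of oven time = 9.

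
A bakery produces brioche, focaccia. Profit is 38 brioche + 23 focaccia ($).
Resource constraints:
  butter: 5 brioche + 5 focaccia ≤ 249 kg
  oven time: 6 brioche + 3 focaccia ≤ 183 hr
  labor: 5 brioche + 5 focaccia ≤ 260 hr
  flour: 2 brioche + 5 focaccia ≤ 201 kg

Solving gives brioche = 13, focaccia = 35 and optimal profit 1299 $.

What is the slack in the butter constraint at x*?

9

butter used = 5·13 + 5·35 = 240; slack = 249 − 240 = 9.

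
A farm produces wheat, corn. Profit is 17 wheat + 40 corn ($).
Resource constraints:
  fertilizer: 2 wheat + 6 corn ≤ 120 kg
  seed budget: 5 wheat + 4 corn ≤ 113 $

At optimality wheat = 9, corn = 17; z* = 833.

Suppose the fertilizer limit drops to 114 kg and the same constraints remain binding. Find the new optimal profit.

797

At the optimum: fertilizer uses 120 of 120 (binding); seed budget uses 113 of 113 (binding).
The binding rows give the dual system: 2·y_fertilizer + 5·y_seed budget = 17 and 6·y_fertilizer + 4·y_seed budget = 40.
This yields shadow prices y_fertilizer = 6, y_seed budget = 1.
Δz = y_fertilizer·Δb = 6 × (-6) = -36, so new z* = 833 − 36 = 797.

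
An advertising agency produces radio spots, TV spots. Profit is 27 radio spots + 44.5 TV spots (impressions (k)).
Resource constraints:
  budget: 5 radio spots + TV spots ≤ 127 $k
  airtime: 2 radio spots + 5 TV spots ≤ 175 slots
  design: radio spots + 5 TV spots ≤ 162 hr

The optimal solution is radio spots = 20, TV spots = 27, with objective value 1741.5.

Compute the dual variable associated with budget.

2

Check each constraint at x*: budget 127/127 (tight); airtime 175/175 (tight); design 155/162 (slack 7).
By complementary slackness, y = 0 for the non-binding constraint.
Dual feasibility on the basic columns requires 5·y_budget + 2·y_airtime = 27, 1·y_budget + 5·y_airtime = 44.5.
Solving: y_budget = 2, y_airtime = 8.5.
Shadow price of budget = 2.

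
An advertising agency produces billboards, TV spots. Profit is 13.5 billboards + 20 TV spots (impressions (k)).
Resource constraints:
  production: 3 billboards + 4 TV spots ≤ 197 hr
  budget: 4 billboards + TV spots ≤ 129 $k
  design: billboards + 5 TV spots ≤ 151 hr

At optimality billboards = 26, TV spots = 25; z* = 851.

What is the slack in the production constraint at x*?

19

production used = 3·26 + 4·25 = 178; slack = 197 − 178 = 19.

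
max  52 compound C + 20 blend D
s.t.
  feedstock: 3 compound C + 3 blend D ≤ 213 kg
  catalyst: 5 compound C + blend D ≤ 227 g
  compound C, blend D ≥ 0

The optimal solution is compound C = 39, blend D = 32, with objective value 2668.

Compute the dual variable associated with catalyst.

At the optimum: feedstock uses 213 of 213 (binding); catalyst uses 227 of 227 (binding).
From A_Bᵀ y = c: 3·y_feedstock + 5·y_catalyst = 52; 3·y_feedstock + 1·y_catalyst = 20.
Solving: y_feedstock = 4, y_catalyst = 8.
Shadow price of catalyst = 8.

8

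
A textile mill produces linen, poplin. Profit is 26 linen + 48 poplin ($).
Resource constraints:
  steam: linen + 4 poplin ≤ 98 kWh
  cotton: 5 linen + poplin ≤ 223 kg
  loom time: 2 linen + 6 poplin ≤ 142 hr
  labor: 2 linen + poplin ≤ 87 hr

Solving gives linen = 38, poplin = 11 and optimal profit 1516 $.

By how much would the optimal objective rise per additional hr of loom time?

Check each constraint at x*: steam 82/98 (slack 16); cotton 201/223 (slack 22); loom time 142/142 (tight); labor 87/87 (tight).
Since steam, cotton are not tight, their duals are 0.
Dual feasibility on the basic columns requires 2·y_loom time + 2·y_labor = 26, 6·y_loom time + 1·y_labor = 48.
Solving: y_loom time = 7, y_labor = 6.
Shadow price of loom time = 7.

7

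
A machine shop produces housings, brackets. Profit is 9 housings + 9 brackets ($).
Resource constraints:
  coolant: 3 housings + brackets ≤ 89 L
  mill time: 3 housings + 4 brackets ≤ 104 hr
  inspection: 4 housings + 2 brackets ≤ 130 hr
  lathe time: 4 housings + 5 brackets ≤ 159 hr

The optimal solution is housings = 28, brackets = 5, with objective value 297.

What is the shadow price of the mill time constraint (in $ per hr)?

Binding: coolant and mill time. Non-binding: inspection (8 unused), lathe time (22 unused).
Since inspection, lathe time are not tight, their duals are 0.
The binding rows give the dual system: 3·y_coolant + 3·y_mill time = 9 and 1·y_coolant + 4·y_mill time = 9.
This yields shadow prices y_coolant = 1, y_mill time = 2.
Shadow price of mill time = 2.

2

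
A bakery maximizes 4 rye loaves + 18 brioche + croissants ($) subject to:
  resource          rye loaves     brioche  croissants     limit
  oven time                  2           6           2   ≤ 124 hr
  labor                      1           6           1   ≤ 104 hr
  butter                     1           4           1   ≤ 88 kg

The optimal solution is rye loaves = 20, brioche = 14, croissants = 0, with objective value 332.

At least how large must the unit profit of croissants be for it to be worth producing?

4

At the optimum: oven time uses 124 of 124 (binding); labor uses 104 of 104 (binding); butter uses 76 of 88 (slack = 12).
By complementary slackness, y = 0 for the non-binding constraint.
From A_Bᵀ y = c: 2·y_oven time + 1·y_labor = 4; 6·y_oven time + 6·y_labor = 18.
Solving: y_oven time = 1, y_labor = 2.
croissants enters the basis when its profit ≥ yᵀa₃ = 1·2 + 2·1 = 4.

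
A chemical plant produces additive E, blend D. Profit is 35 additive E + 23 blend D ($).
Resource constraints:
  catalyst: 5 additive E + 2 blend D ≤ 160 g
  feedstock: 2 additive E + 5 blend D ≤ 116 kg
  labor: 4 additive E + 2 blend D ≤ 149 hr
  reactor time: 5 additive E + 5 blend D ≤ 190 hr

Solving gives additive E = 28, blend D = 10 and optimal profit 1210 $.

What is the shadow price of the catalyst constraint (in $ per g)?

Check each constraint at x*: catalyst 160/160 (tight); feedstock 106/116 (slack 10); labor 132/149 (slack 17); reactor time 190/190 (tight).
By complementary slackness, y = 0 for the non-binding constraints.
The binding rows give the dual system: 5·y_catalyst + 5·y_reactor time = 35 and 2·y_catalyst + 5·y_reactor time = 23.
Solving: y_catalyst = 4, y_reactor time = 3.
Shadow price of catalyst = 4.

4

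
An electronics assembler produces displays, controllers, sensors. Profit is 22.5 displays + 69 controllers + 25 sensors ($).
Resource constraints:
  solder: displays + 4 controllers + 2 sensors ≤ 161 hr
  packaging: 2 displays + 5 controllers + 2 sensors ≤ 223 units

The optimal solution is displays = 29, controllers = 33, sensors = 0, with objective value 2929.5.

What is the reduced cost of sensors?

Both solder and packaging are binding at x*.
Dual feasibility on the basic columns requires 1·y_solder + 2·y_packaging = 22.5, 4·y_solder + 5·y_packaging = 69.
→ y_solder = 8.5 and y_packaging = 7.
Reduced cost of sensors: c₃ − yᵀa₃ = 25 − (8.5·2 + 7·2) = 25 − 31 = -6.

-6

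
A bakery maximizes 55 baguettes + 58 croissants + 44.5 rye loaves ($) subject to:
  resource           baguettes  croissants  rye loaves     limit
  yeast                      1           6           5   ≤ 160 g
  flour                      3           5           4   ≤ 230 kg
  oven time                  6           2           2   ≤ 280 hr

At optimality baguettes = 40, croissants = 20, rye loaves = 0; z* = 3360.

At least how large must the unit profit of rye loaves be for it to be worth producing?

At the optimum: yeast uses 160 of 160 (binding); flour uses 220 of 230 (slack = 10); oven time uses 280 of 280 (binding).
Slack constraints have shadow price 0 (complementary slackness).
The binding rows give the dual system: 1·y_yeast + 6·y_oven time = 55 and 6·y_yeast + 2·y_oven time = 58.
This yields shadow prices y_yeast = 7, y_oven time = 8.
rye loaves enters the basis when its profit ≥ yᵀa₃ = 7·5 + 8·2 = 51.

51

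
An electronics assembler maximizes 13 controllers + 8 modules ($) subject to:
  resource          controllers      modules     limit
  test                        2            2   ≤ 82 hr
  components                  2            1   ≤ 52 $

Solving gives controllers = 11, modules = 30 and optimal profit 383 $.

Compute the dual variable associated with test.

Check each constraint at x*: test 82/82 (tight); components 52/52 (tight).
From A_Bᵀ y = c: 2·y_test + 2·y_components = 13; 2·y_test + 1·y_components = 8.
Solving: y_test = 1.5, y_components = 5.
Shadow price of test = 1.5.

1.5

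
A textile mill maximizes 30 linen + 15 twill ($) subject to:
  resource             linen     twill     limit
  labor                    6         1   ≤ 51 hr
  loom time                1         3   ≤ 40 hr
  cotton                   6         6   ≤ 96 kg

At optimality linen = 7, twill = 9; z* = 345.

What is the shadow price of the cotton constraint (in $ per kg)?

2

Check each constraint at x*: labor 51/51 (tight); loom time 34/40 (slack 6); cotton 96/96 (tight).
By complementary slackness, y = 0 for the non-binding constraint.
From A_Bᵀ y = c: 6·y_labor + 6·y_cotton = 30; 1·y_labor + 6·y_cotton = 15.
→ y_labor = 3 and y_cotton = 2.
Shadow price of cotton = 2.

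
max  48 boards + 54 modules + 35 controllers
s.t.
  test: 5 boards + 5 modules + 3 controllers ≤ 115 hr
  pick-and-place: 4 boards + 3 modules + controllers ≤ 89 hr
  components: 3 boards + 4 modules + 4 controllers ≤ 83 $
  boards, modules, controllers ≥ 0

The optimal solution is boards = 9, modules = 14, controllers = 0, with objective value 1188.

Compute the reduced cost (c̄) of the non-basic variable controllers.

-7

Binding: test and components. Non-binding: pick-and-place (11 unused).
Slack constraints have shadow price 0 (complementary slackness).
From A_Bᵀ y = c: 5·y_test + 3·y_components = 48; 5·y_test + 4·y_components = 54.
→ y_test = 6 and y_components = 6.
Reduced cost of controllers: c₃ − yᵀa₃ = 35 − (6·3 + 6·4) = 35 − 42 = -7.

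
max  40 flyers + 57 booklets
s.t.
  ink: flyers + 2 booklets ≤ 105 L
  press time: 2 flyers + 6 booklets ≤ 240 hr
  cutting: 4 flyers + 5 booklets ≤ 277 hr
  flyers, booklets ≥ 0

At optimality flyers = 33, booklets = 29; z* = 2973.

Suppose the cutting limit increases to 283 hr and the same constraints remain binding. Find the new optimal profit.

3027

Check each constraint at x*: ink 91/105 (slack 14); press time 240/240 (tight); cutting 277/277 (tight).
Slack constraints have shadow price 0 (complementary slackness).
From A_Bᵀ y = c: 2·y_press time + 4·y_cutting = 40; 6·y_press time + 5·y_cutting = 57.
→ y_press time = 2 and y_cutting = 9.
Δz = y_cutting·Δb = 9 × (6) = 54, so new z* = 2973 + 54 = 3027.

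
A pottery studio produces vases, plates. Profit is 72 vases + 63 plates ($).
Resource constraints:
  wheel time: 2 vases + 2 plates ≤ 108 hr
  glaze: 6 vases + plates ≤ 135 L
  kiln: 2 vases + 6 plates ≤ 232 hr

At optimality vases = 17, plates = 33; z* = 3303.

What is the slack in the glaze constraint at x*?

glaze used = 6·17 + 1·33 = 135; slack = 135 − 135 = 0.

0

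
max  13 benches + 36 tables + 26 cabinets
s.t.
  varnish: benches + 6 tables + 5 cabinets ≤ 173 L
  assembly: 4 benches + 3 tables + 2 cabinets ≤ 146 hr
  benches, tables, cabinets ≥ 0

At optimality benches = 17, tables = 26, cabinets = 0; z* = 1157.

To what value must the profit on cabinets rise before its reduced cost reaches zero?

Check each constraint at x*: varnish 173/173 (tight); assembly 146/146 (tight).
The binding rows give the dual system: 1·y_varnish + 4·y_assembly = 13 and 6·y_varnish + 3·y_assembly = 36.
→ y_varnish = 5 and y_assembly = 2.
cabinets enters the basis when its profit ≥ yᵀa₃ = 5·5 + 2·2 = 29.

29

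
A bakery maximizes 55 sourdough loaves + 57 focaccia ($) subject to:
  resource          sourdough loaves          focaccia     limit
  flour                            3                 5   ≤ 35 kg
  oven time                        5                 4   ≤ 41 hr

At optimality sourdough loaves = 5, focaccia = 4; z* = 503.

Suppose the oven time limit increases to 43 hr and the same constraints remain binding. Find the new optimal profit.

Both flour and oven time are binding at x*.
Dual feasibility on the basic columns requires 3·y_flour + 5·y_oven time = 55, 5·y_flour + 4·y_oven time = 57.
Solving: y_flour = 5, y_oven time = 8.
Δz = y_oven time·Δb = 8 × (2) = 16, so new z* = 503 + 16 = 519.

519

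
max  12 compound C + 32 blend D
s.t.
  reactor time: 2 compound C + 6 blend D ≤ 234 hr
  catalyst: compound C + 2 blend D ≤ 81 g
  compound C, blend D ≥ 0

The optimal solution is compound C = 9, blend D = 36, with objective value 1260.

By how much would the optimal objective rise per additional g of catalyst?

Both reactor time and catalyst are binding at x*.
The binding rows give the dual system: 2·y_reactor time + 1·y_catalyst = 12 and 6·y_reactor time + 2·y_catalyst = 32.
→ y_reactor time = 4 and y_catalyst = 4.
Shadow price of catalyst = 4.

4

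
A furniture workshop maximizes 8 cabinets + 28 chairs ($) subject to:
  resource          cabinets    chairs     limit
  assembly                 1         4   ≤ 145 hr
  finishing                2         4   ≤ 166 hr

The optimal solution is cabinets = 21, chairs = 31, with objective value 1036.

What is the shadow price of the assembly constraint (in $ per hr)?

At the optimum: assembly uses 145 of 145 (binding); finishing uses 166 of 166 (binding).
From A_Bᵀ y = c: 1·y_assembly + 2·y_finishing = 8; 4·y_assembly + 4·y_finishing = 28.
Solving: y_assembly = 6, y_finishing = 1.
Shadow price of assembly = 6.

6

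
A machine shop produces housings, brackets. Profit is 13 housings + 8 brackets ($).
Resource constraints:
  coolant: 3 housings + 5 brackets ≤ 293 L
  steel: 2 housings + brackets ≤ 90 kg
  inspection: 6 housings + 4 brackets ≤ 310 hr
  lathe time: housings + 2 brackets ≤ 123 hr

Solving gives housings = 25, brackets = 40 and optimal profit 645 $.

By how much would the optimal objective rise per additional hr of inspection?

At the optimum: coolant uses 275 of 293 (slack = 18); steel uses 90 of 90 (binding); inspection uses 310 of 310 (binding); lathe time uses 105 of 123 (slack = 18).
Slack constraints have shadow price 0 (complementary slackness).
From A_Bᵀ y = c: 2·y_steel + 6·y_inspection = 13; 1·y_steel + 4·y_inspection = 8.
→ y_steel = 2 and y_inspection = 1.5.
Shadow price of inspection = 1.5.

1.5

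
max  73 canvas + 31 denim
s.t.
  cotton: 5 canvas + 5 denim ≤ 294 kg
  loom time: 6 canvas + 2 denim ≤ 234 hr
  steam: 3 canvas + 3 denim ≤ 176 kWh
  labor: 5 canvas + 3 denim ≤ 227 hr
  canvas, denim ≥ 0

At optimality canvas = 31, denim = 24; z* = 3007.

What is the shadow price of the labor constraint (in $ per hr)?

At the optimum: cotton uses 275 of 294 (slack = 19); loom time uses 234 of 234 (binding); steam uses 165 of 176 (slack = 11); labor uses 227 of 227 (binding).
By complementary slackness, y = 0 for the non-binding constraints.
From A_Bᵀ y = c: 6·y_loom time + 5·y_labor = 73; 2·y_loom time + 3·y_labor = 31.
Solving: y_loom time = 8, y_labor = 5.
Shadow price of labor = 5.

5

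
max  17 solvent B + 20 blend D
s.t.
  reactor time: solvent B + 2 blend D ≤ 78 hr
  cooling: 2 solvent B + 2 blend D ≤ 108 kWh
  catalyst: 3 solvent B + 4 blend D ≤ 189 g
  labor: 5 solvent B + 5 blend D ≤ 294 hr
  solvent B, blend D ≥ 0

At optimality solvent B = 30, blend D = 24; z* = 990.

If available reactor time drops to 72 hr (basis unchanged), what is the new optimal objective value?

At the optimum: reactor time uses 78 of 78 (binding); cooling uses 108 of 108 (binding); catalyst uses 186 of 189 (slack = 3); labor uses 270 of 294 (slack = 24).
Slack constraints have shadow price 0 (complementary slackness).
The binding rows give the dual system: 1·y_reactor time + 2·y_cooling = 17 and 2·y_reactor time + 2·y_cooling = 20.
→ y_reactor time = 3 and y_cooling = 7.
Δz = y_reactor time·Δb = 3 × (-6) = -18, so new z* = 990 − 18 = 972.

972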